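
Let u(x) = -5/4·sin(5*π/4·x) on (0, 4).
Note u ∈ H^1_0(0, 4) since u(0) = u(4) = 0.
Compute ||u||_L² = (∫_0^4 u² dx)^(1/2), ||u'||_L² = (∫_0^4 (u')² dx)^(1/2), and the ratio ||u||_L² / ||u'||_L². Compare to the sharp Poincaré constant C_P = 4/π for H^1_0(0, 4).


||u||_L² / ||u'||_L² = 4/(5*π) < C_P = 4/π.

u(x) = -5/4·sin(5*π/4·x), so u'(x) = -25*π*cos(5*π*x/4)/16.
Writing u(x) = A·sin(kπx/L) with A = -5/4 and k = 5, use ∫_0^L sin²(kπx/L) dx = L/2 and ∫_0^L cos²(kπx/L) dx = L/2.
u² = 25/16·sin²(5*π/4·x) and (u')² = 625*π^2/256·cos²(5*π/4·x), and each of sin², cos² integrates to L/2 = 2 over (0, 4).
∫_0^4 u² dx = 25/8, so ||u||_L² = 5*sqrt(2)/4.
∫_0^4 (u')² dx = 625*π^2/128, so ||u'||_L² = 25*sqrt(2)*π/16.
Ratio ||u||_L² / ||u'||_L² = 4/(5*π).
Sharp Poincaré constant on H^1_0(0, 4) is C_P = L/π = 4/π, achieved by sin(π/4·x).
This is the k = 5 harmonic; the ratio L/(kπ) is strictly less than C_P = L/π, consistent with the sharp inequality ||u||_L² ≤ C_P ||u'||_L².


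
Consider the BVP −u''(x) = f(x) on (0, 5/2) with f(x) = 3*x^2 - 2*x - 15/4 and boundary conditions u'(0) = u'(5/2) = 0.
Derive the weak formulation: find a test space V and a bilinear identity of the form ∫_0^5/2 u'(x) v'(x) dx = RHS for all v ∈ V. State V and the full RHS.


V = H^1(0, 5/2) (no boundary constraint on v; u is determined up to an additive constant); weak form: ∫_0^5/2 u'v' dx = ∫_0^5/2 (3*x^2 - 2*x - 15/4) v dx for all v ∈ V.

Multiply both sides by a test function v and integrate from 0 to 5/2:
  ∫_0^5/2 −u''(x) v(x) dx = ∫_0^5/2 f(x) v(x) dx.
Integrate the LHS by parts once:
  ∫_0^5/2 −u'' v dx = −[u'(x) v(x)]_0^5/2 + ∫_0^5/2 u'(x) v'(x) dx.
Thus ∫_0^5/2 u'(x) v'(x) dx = ∫_0^5/2 f(x) v(x) dx + [u'(x) v(x)]_0^5/2.
Choose V so that boundary terms are either known or forced to vanish.
u has homogeneous Neumann: u'(0) = u'(5/2) = 0. So [u' v]_0^5/2 = 0·v(5/2) − 0·v(0) = 0 for any v; take V = H^1(0, 5/2).
Weak formulation: find u (satisfying any essential BC) such that ∫_0^5/2 u'(x) v'(x) dx = ∫_0^5/2 f v dx for all v ∈ V (homogeneous Neumann, so boundary terms vanish).
Substituting f(x) = 3*x^2 - 2*x - 15/4, the right-hand side is ∫_0^5/2 (3*x^2 - 2*x - 15/4) v dx.
Compatibility check (pure Neumann): taking v ≡ 1 ∈ V gives 0 = ∫_0^5/2 f dx + (0) − (0), i.e. ∫_0^5/2 f dx must equal u'(0) − u'(5/2) = 0. Indeed ∫_0^5/2 (3*x^2 - 2*x - 15/4) dx = 0, so the data are compatible. The solution is then unique only up to an additive constant (fix it e.g. by requiring ∫_0^5/2 u dx = 0).


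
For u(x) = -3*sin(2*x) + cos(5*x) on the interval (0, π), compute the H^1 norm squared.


||u||_{H^1(0,π)}^2 = 208/7 + 71*π/2

u'(x) = -5*sin(5*x) - 6*cos(2*x).
Expand u² and (u')² and integrate term by term on (0, π), using: for integers n ≥ 1, ∫_0^π sin²(nx) dx = ∫_0^π cos²(nx) dx = π/2; for n ≠ n', ∫_0^π sin(nx)sin(n'x) dx = ∫_0^π cos(nx)cos(n'x) dx = 0; and by product-to-sum, ∫_0^π sin(nx)cos(n'x) dx = ½∫_0^π [sin((n+n')x) + sin((n−n')x)] dx, which is 0 when n+n' is even and 2n/(n²−n'²) when n+n' is odd (it need not vanish on (0, π)).
  u² squared terms: (-3)²·∫sin(2x)² dx = 9·π/2 = 9*π/2;  (1)²·∫cos(5x)² dx = 1·π/2 = π/2.
  u² cross terms: 2·(-3)·(1)·∫sin(2x)·cos(5x) dx = -6·(-4/21) = 8/7.
  So ∫_0^π u² dx = 9*π/2 + π/2 + 8/7 = 8/7 + 5*π.
  (u')² squared terms: (-6)²·∫cos(2x)² dx = 36·π/2 = 18*π;  (-5)²·∫sin(5x)² dx = 25·π/2 = 25*π/2.
  (u')² cross terms: 2·(-6)·(-5)·∫cos(2x)·sin(5x) dx = 60·(10/21) = 200/7.
  So ∫_0^π (u')² dx = 18*π + 25*π/2 + 200/7 = 200/7 + 61*π/2.
||u||_{H^1}^2 = (8/7 + 5*π) + (200/7 + 61*π/2) = 208/7 + 71*π/2.


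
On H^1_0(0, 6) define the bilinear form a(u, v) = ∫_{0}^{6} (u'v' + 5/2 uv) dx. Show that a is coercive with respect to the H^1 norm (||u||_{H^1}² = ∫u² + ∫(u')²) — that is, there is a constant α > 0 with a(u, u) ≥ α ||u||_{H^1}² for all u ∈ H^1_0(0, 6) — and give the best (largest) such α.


α = 1

Coercivity of a(·,·) on H^1_0(0, 6) means a(u, u) ≥ α ||u||_{H^1}² for every u ∈ H^1_0.
The interval has length L = 6, and Poincaré/coercivity depend only on L. Here a(u, u) = ∫(u')² + (5/2)·∫u².
Here c = 5/2 ≥ 1, so a(u,u) = ∫(u')² + c∫u² ≥ ∫(u')² + ∫u² = ||u||_{H^1}², i.e. α = 1 works. No larger α is possible: a(u,u) ≥ α||u||_{H^1}² means (1−α)∫(u')² ≥ (α−c)∫u², and for the modes u_n = sin(nπ(x−x₀)/L) (x₀ the left endpoint) one has ∫u_n²/∫(u_n')² = (L/(nπ))² → 0, so a(u_n,u_n)/||u_n||_{H^1}² → 1. Hence the optimal constant is α = 1.
Therefore α = 1.


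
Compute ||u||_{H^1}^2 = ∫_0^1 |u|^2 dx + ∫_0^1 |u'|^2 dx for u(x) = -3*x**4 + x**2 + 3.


||u||_{H^1}^2 = 421/21

The H^1 norm (squared) on an interval (0, L) is
  ||u||_{H^1}^2 = ∫_0^L u(x)^2 dx + ∫_0^L u'(x)^2 dx.
Compute u'(x) = -12*x**3 + 2*x.
Then u(x)^2 = 9*x**8 - 6*x**6 - 17*x**4 + 6*x**2 + 9 and u'(x)^2 = 144*x**6 - 48*x**4 + 4*x**2.
Integrate each monomial from 0 to 1 using ∫_0^1 c·x^n dx = c·1^(n+1)/(n+1):
  ∫_0^1 u(x)^2 dx = ∫_0^1 (9*x^8 - 6*x^6 - 17*x^4 + 6*x^2 + 9) dx. Term by term:
    ∫_0^1 9*x^8 dx = 1;  ∫_0^1 -6*x^6 dx = -6/7;  ∫_0^1 -17*x^4 dx = -17/5;
    ∫_0^1 6*x^2 dx = 2;  ∫_0^1 9 dx = 9.
  Sum: 1 − 6/7 − 17/5 + 2 + 9 = 271/35.
  ∫_0^1 u'(x)^2 dx = ∫_0^1 (144*x^6 - 48*x^4 + 4*x^2) dx. Term by term:
    ∫_0^1 144*x^6 dx = 144/7;  ∫_0^1 -48*x^4 dx = -48/5;  ∫_0^1 4*x^2 dx = 4/3.
  Sum: 144/7 − 48/5 + 4/3 = 1292/105.
Adding: ||u||_{H^1}^2 = 271/35 + 1292/105 = 421/21.


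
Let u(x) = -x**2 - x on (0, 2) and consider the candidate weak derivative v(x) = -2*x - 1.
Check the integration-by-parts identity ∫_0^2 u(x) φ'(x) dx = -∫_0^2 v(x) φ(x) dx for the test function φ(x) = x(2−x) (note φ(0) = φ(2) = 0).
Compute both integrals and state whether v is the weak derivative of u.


LHS = 4, RHS = 4. Yes, v = u' weakly.

u(x) = -x**2 - x, classical derivative u'(x) = -2*x - 1.
φ(x) = x(2−x), so φ'(x) = 2 - 2*x.
Note φ(0) = φ(2) = 0, so the boundary term u·φ vanishes.
LHS = ∫_0^2 u(x) φ'(x) dx = ∫_0^2 (2*x^3 - 2*x) dx. Term by term:
  ∫_0^2 2*x^3 dx = 8;  ∫_0^2 -2*x dx = -4.
Sum: 8 − 4 = 4.
So LHS = 4.
∫_0^2 v(x) φ(x) dx = ∫_0^2 (2*x^3 - 3*x^2 - 2*x) dx. Term by term:
  ∫_0^2 2*x^3 dx = 8;  ∫_0^2 -3*x^2 dx = -8;  ∫_0^2 -2*x dx = -4.
Sum: 8 − 8 − 4 = -4.
So RHS = -∫_0^2 v(x) φ(x) dx = 4.
LHS = RHS, so the identity holds for this test φ.
Moreover u is smooth here and v(x) = u'(x) = -2*x - 1 pointwise, so the identity holds for every test function. Hence v is the weak derivative of u.


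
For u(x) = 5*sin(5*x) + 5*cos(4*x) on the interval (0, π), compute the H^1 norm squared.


||u||_{H^1(0,π)}^2 = 8500/9 + 1075*π/2

u'(x) = -20*sin(4*x) + 25*cos(5*x).
Expand u² and (u')² and integrate term by term on (0, π), using: for integers n ≥ 1, ∫_0^π sin²(nx) dx = ∫_0^π cos²(nx) dx = π/2; for n ≠ n', ∫_0^π sin(nx)sin(n'x) dx = ∫_0^π cos(nx)cos(n'x) dx = 0; and by product-to-sum, ∫_0^π sin(nx)cos(n'x) dx = ½∫_0^π [sin((n+n')x) + sin((n−n')x)] dx, which is 0 when n+n' is even and 2n/(n²−n'²) when n+n' is odd (it need not vanish on (0, π)).
  u² squared terms: (5)²·∫cos(4x)² dx = 25·π/2 = 25*π/2;  (5)²·∫sin(5x)² dx = 25·π/2 = 25*π/2.
  u² cross terms: 2·(5)·(5)·∫cos(4x)·sin(5x) dx = 50·(10/9) = 500/9.
  So ∫_0^π u² dx = 25*π/2 + 25*π/2 + 500/9 = 500/9 + 25*π.
  (u')² squared terms: (-20)²·∫sin(4x)² dx = 400·π/2 = 200*π;  (25)²·∫cos(5x)² dx = 625·π/2 = 625*π/2.
  (u')² cross terms: 2·(-20)·(25)·∫sin(4x)·cos(5x) dx = -1000·(-8/9) = 8000/9.
  So ∫_0^π (u')² dx = 200*π + 625*π/2 + 8000/9 = 8000/9 + 1025*π/2.
||u||_{H^1}^2 = (500/9 + 25*π) + (8000/9 + 1025*π/2) = 8500/9 + 1075*π/2.


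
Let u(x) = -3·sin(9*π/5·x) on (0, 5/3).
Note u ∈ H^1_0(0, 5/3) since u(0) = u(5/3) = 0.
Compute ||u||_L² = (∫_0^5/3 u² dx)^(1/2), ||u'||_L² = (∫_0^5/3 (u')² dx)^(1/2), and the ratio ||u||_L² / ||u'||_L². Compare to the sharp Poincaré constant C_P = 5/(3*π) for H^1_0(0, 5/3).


||u||_L² / ||u'||_L² = 5/(9*π) < C_P = 5/(3*π).

u(x) = -3·sin(9*π/5·x), so u'(x) = -27*π*cos(9*π*x/5)/5.
Writing u(x) = A·sin(kπx/L) with A = -3 and k = 3, use ∫_0^L sin²(kπx/L) dx = L/2 and ∫_0^L cos²(kπx/L) dx = L/2.
u² = 9·sin²(9*π/5·x) and (u')² = 729*π^2/25·cos²(9*π/5·x), and each of sin², cos² integrates to L/2 = 5/6 over (0, 5/3).
∫_0^5/3 u² dx = 15/2, so ||u||_L² = sqrt(30)/2.
∫_0^5/3 (u')² dx = 243*π^2/10, so ||u'||_L² = 9*sqrt(30)*π/10.
Ratio ||u||_L² / ||u'||_L² = 5/(9*π).
Sharp Poincaré constant on H^1_0(0, 5/3) is C_P = L/π = 5/(3*π), achieved by sin(3*π/5·x).
This is the k = 3 harmonic; the ratio L/(kπ) is strictly less than C_P = L/π, consistent with the sharp inequality ||u||_L² ≤ C_P ||u'||_L².


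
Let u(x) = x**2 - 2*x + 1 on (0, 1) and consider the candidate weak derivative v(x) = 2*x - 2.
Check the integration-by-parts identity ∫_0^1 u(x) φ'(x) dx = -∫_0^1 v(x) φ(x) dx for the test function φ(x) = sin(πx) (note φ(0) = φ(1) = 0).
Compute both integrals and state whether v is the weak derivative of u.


LHS = 2/π, RHS = 2/π. Yes, v = u' weakly.

u(x) = x**2 - 2*x + 1, classical derivative u'(x) = 2*x - 2.
φ(x) = sin(πx), so φ'(x) = π*cos(π*x).
Note φ(0) = φ(1) = 0, so the boundary term u·φ vanishes.
LHS = ∫_0^1 u(x) φ'(x) dx = ∫_0^1 (π*x^2*cos(π*x) - 2*π*x*cos(π*x) + π*cos(π*x)) dx. Term by term:
  ∫_0^1 π*cos(π*x) dx = 0;  ∫_0^1 π*x^2*cos(π*x) dx = -2/π;  ∫_0^1 -2*π*x*cos(π*x) dx = 4/π.
Sum: 0 − 2/π + 4/π = 2/π.
So LHS = 2/π.
∫_0^1 v(x) φ(x) dx = ∫_0^1 (2*x*sin(π*x) - 2*sin(π*x)) dx. Term by term:
  ∫_0^1 -2*sin(π*x) dx = -4/π;  ∫_0^1 2*x*sin(π*x) dx = 2/π.
Sum: -4/π + 2/π = -2/π.
So RHS = -∫_0^1 v(x) φ(x) dx = 2/π.
LHS = RHS, so the identity holds for this test φ.
Moreover u is smooth here and v(x) = u'(x) = 2*x - 2 pointwise, so the identity holds for every test function. Hence v is the weak derivative of u.


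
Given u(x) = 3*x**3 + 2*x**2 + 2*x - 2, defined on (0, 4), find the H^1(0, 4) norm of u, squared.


||u||_{H^1}^2 = 1910816/35

The H^1 norm (squared) on an interval (0, L) is
  ||u||_{H^1}^2 = ∫_0^L u(x)^2 dx + ∫_0^L u'(x)^2 dx.
Compute u'(x) = 9*x**2 + 4*x + 2.
Then u(x)^2 = 9*x**6 + 12*x**5 + 16*x**4 - 4*x**3 - 4*x**2 - 8*x + 4 and u'(x)^2 = 81*x**4 + 72*x**3 + 52*x**2 + 16*x + 4.
Integrate each monomial from 0 to 4 using ∫_0^4 c·x^n dx = c·4^(n+1)/(n+1):
  ∫_0^4 u(x)^2 dx = ∫_0^4 (9*x^6 + 12*x^5 + 16*x^4 - 4*x^3 - 4*x^2 - 8*x + 4) dx. Term by term:
    ∫_0^4 9*x^6 dx = 147456/7;  ∫_0^4 12*x^5 dx = 8192;  ∫_0^4 16*x^4 dx = 16384/5;
    ∫_0^4 -4*x^3 dx = -256;  ∫_0^4 -4*x^2 dx = -256/3;  ∫_0^4 -8*x dx = -64;
    ∫_0^4 4 dx = 16.
  Sum: 147456/7 + 8192 + 16384/5 − 256 − 256/3 − 64 + 16 = 3375184/105.
  ∫_0^4 u'(x)^2 dx = ∫_0^4 (81*x^4 + 72*x^3 + 52*x^2 + 16*x + 4) dx. Term by term:
    ∫_0^4 81*x^4 dx = 82944/5;  ∫_0^4 72*x^3 dx = 4608;  ∫_0^4 52*x^2 dx = 3328/3;
    ∫_0^4 16*x dx = 128;  ∫_0^4 4 dx = 16.
  Sum: 82944/5 + 4608 + 3328/3 + 128 + 16 = 336752/15.
Adding: ||u||_{H^1}^2 = 3375184/105 + 336752/15 = 1910816/35.


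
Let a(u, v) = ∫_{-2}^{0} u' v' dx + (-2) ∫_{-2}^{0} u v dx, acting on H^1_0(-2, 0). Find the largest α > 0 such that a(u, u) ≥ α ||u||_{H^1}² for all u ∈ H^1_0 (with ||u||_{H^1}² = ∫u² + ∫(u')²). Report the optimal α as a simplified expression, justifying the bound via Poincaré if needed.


α = (-8 + π^2)/(4 + π^2)

Coercivity of a(·,·) on H^1_0(-2, 0) means a(u, u) ≥ α ||u||_{H^1}² for every u ∈ H^1_0.
The interval has length L = 2, and Poincaré/coercivity depend only on L. Here a(u, u) = ∫(u')² + (-2)·∫u².
Here c = -2 < 0 with |c| < (π/L)² = π^2/4, so coercivity still holds. The condition a(u,u) ≥ α||u||_{H^1}² reads (1−α)∫(u')² ≥ (α−c)∫u². Any admissible α is ≤ 1 (rapidly oscillating u have ∫u²/∫(u')² → 0), and α = 1 would force 0 ≥ (1−c)∫u², impossible since c < 1; so 1−α > 0. By the sharp Poincaré inequality on H^1_0 of an interval of length L, ∫(u')² ≥ (π/L)²∫u² with equality for the first sine mode sin(π(x−x₀)/L) (x₀ the left endpoint), so the inequality holds for all u iff (1−α)(π/L)² ≥ α − c, i.e. α ≤ ((π/L)² + c)/((π/L)² + 1) = (1 + c(L/π)²)/(1 + (L/π)²). (Direct route, valid since c ≤ 0: Poincaré gives c∫u² ≥ c(L/π)²∫(u')², so a(u,u) ≥ (1 + c(L/π)²)∫(u')², while ||u||_{H^1}² ≤ (1 + (L/π)²)∫(u')²; dividing yields the same α.) With (π/L)² = π^2/4 and c = -2, the largest admissible constant is α = ((π/L)² + c)/((π/L)² + 1).
Simplifying, α = (-8 + π^2)/(4 + π^2).


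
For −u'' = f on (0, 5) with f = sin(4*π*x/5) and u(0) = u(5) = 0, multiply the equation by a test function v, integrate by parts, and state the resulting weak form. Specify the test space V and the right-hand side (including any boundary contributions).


V = H^1_0(0, 5) (so v(0) = v(5) = 0); weak form: ∫_0^5 u'v' dx = ∫_0^5 (sin(4*π*x/5)) v dx for all v ∈ V.

Multiply both sides by a test function v and integrate from 0 to 5:
  ∫_0^5 −u''(x) v(x) dx = ∫_0^5 f(x) v(x) dx.
Integrate the LHS by parts once:
  ∫_0^5 −u'' v dx = −[u'(x) v(x)]_0^5 + ∫_0^5 u'(x) v'(x) dx.
Thus ∫_0^5 u'(x) v'(x) dx = ∫_0^5 f(x) v(x) dx + [u'(x) v(x)]_0^5.
Choose V so that boundary terms are either known or forced to vanish.
u is Dirichlet: u(0) = u(5) = 0. Let V = H^1_0(0, 5); then v(0) = v(5) = 0, and [u' v]_0^5 = 0.
Weak formulation: find u (satisfying any essential BC) such that ∫_0^5 u'(x) v'(x) dx = ∫_0^5 f v dx for all v ∈ V.
Substituting f(x) = sin(4*π*x/5), the right-hand side is ∫_0^5 (sin(4*π*x/5)) v dx.


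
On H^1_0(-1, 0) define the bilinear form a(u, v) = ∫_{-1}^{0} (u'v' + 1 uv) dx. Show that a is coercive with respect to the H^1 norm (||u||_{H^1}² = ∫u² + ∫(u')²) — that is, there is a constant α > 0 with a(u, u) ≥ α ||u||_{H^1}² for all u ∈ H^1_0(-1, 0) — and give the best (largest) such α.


α = 1

Coercivity of a(·,·) on H^1_0(-1, 0) means a(u, u) ≥ α ||u||_{H^1}² for every u ∈ H^1_0.
The interval has length L = 1, and Poincaré/coercivity depend only on L. Here a(u, u) = ∫(u')² + (1)·∫u².
Here c = 1 ≥ 1, so a(u,u) = ∫(u')² + c∫u² ≥ ∫(u')² + ∫u² = ||u||_{H^1}², i.e. α = 1 works. No larger α is possible: a(u,u) ≥ α||u||_{H^1}² means (1−α)∫(u')² ≥ (α−c)∫u², and for the modes u_n = sin(nπ(x−x₀)/L) (x₀ the left endpoint) one has ∫u_n²/∫(u_n')² = (L/(nπ))² → 0, so a(u_n,u_n)/||u_n||_{H^1}² → 1. Hence the optimal constant is α = 1.
Therefore α = 1.


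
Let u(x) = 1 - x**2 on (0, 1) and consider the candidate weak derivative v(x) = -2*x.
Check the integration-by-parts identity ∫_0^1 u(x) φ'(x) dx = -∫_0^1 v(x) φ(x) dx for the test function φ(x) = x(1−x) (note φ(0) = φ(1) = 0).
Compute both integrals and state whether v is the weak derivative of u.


LHS = 1/6, RHS = 1/6. Yes, v = u' weakly.

u(x) = 1 - x**2, classical derivative u'(x) = -2*x.
φ(x) = x(1−x), so φ'(x) = 1 - 2*x.
Note φ(0) = φ(1) = 0, so the boundary term u·φ vanishes.
LHS = ∫_0^1 u(x) φ'(x) dx = ∫_0^1 (2*x^3 - x^2 - 2*x + 1) dx. Term by term:
  ∫_0^1 2*x^3 dx = 1/2;  ∫_0^1 -x^2 dx = -1/3;  ∫_0^1 -2*x dx = -1;
  ∫_0^1 1 dx = 1.
Sum: 1/2 − 1/3 − 1 + 1 = 1/6.
So LHS = 1/6.
∫_0^1 v(x) φ(x) dx = ∫_0^1 (2*x^3 - 2*x^2) dx. Term by term:
  ∫_0^1 2*x^3 dx = 1/2;  ∫_0^1 -2*x^2 dx = -2/3.
Sum: 1/2 − 2/3 = -1/6.
So RHS = -∫_0^1 v(x) φ(x) dx = 1/6.
LHS = RHS, so the identity holds for this test φ.
Moreover u is smooth here and v(x) = u'(x) = -2*x pointwise, so the identity holds for every test function. Hence v is the weak derivative of u.


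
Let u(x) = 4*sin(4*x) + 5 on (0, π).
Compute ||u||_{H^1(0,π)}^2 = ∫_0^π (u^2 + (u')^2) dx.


||u||_{H^1(0,π)}^2 = 161*π

u'(x) = 16*cos(4*x).
Expand u² and (u')² and integrate term by term on (0, π), using: for integers n ≥ 1, ∫_0^π sin²(nx) dx = ∫_0^π cos²(nx) dx = π/2; for n ≠ n', ∫_0^π sin(nx)sin(n'x) dx = ∫_0^π cos(nx)cos(n'x) dx = 0; and by product-to-sum, ∫_0^π sin(nx)cos(n'x) dx = ½∫_0^π [sin((n+n')x) + sin((n−n')x)] dx, which is 0 when n+n' is even and 2n/(n²−n'²) when n+n' is odd (it need not vanish on (0, π)). For the constant mode: ∫_0^π 1 dx = π, ∫_0^π cos(nx) dx = 0, ∫_0^π sin(nx) dx = (1−(−1)^n)/n.
  u² squared terms: (5)²·∫1 dx = 25·π = 25*π;  (4)²·∫sin(4x)² dx = 16·π/2 = 8*π.
  u² cross terms: 2·(5)·(4)·∫1·sin(4x) dx = 40·(0) = 0.
  So ∫_0^π u² dx = 25*π + 8*π + 0 = 33*π.
  (u')² squared terms: (16)²·∫cos(4x)² dx = 256·π/2 = 128*π.
  So ∫_0^π (u')² dx = 128*π.
||u||_{H^1}^2 = (33*π) + (128*π) = 161*π.


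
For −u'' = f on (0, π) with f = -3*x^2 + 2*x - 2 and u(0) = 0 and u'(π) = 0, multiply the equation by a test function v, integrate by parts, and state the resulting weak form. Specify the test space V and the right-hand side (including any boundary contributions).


V = {v ∈ H^1(0, π) : v(0) = 0} (test functions vanish at x = 0 where u is specified); weak form: ∫_0^π u'v' dx = ∫_0^π (-3*x^2 + 2*x - 2) v dx for all v ∈ V.

Multiply both sides by a test function v and integrate from 0 to π:
  ∫_0^π −u''(x) v(x) dx = ∫_0^π f(x) v(x) dx.
Integrate the LHS by parts once:
  ∫_0^π −u'' v dx = −[u'(x) v(x)]_0^π + ∫_0^π u'(x) v'(x) dx.
Thus ∫_0^π u'(x) v'(x) dx = ∫_0^π f(x) v(x) dx + [u'(x) v(x)]_0^π.
Choose V so that boundary terms are either known or forced to vanish.
Mixed BC: u(0) = 0 (Dirichlet) and u'(π) = 0 (Neumann). Define V = {v ∈ H^1(0, π) : v(0) = 0}. Then [u' v]_0^π = u'(π)·v(π) − u'(0)·0 = 0.
Weak formulation: find u (satisfying any essential BC) such that ∫_0^π u'(x) v'(x) dx = ∫_0^π f v dx for all v ∈ V (Dirichlet at 0 absorbed into V; the Neumann datum at x = π is zero, so no boundary term remains).
Substituting f(x) = -3*x^2 + 2*x - 2, the right-hand side is ∫_0^π (-3*x^2 + 2*x - 2) v dx.


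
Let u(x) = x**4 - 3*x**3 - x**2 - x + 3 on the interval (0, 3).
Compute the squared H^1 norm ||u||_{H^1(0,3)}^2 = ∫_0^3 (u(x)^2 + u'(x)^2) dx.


||u||_{H^1}^2 = 55707/140

The H^1 norm (squared) on an interval (0, L) is
  ||u||_{H^1}^2 = ∫_0^L u(x)^2 dx + ∫_0^L u'(x)^2 dx.
Compute u'(x) = 4*x**3 - 9*x**2 - 2*x - 1.
Then u(x)^2 = x**8 - 6*x**7 + 7*x**6 + 4*x**5 + 13*x**4 - 16*x**3 - 5*x**2 - 6*x + 9 and u'(x)^2 = 16*x**6 - 72*x**5 + 65*x**4 + 28*x**3 + 22*x**2 + 4*x + 1.
Integrate each monomial from 0 to 3 using ∫_0^3 c·x^n dx = c·3^(n+1)/(n+1):
  ∫_0^3 u(x)^2 dx = ∫_0^3 (x^8 - 6*x^7 + 7*x^6 + 4*x^5 + 13*x^4 - 16*x^3 - 5*x^2 - 6*x + 9) dx. Term by term:
    ∫_0^3 x^8 dx = 2187;  ∫_0^3 -6*x^7 dx = -19683/4;  ∫_0^3 7*x^6 dx = 2187;
    ∫_0^3 4*x^5 dx = 486;  ∫_0^3 13*x^4 dx = 3159/5;  ∫_0^3 -16*x^3 dx = -324;
    ∫_0^3 -5*x^2 dx = -45;  ∫_0^3 -6*x dx = -27;  ∫_0^3 9 dx = 27.
  Sum: 2187 − 19683/4 + 2187 + 486 + 3159/5 − 324 − 45 − 27 + 27 = 4041/20.
  ∫_0^3 u'(x)^2 dx = ∫_0^3 (16*x^6 - 72*x^5 + 65*x^4 + 28*x^3 + 22*x^2 + 4*x + 1) dx. Term by term:
    ∫_0^3 16*x^6 dx = 34992/7;  ∫_0^3 -72*x^5 dx = -8748;  ∫_0^3 65*x^4 dx = 3159;
    ∫_0^3 28*x^3 dx = 567;  ∫_0^3 22*x^2 dx = 198;  ∫_0^3 4*x dx = 18;
    ∫_0^3 1 dx = 3.
  Sum: 34992/7 − 8748 + 3159 + 567 + 198 + 18 + 3 = 1371/7.
Adding: ||u||_{H^1}^2 = 4041/20 + 1371/7 = 55707/140.


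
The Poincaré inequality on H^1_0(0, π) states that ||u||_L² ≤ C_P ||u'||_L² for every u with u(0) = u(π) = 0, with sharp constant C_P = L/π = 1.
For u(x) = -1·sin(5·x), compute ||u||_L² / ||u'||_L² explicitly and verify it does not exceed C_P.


||u||_L² / ||u'||_L² = 1/5 < C_P = 1.

u(x) = -1·sin(5·x), so u'(x) = -5*cos(5*x).
Writing u(x) = A·sin(kπx/L) with A = -1 and k = 5, use ∫_0^L sin²(kπx/L) dx = L/2 and ∫_0^L cos²(kπx/L) dx = L/2.
u² = 1·sin²(5·x) and (u')² = 25·cos²(5·x), and each of sin², cos² integrates to L/2 = π/2 over (0, π).
∫_0^π u² dx = π/2, so ||u||_L² = sqrt(2)*sqrt(π)/2.
∫_0^π (u')² dx = 25*π/2, so ||u'||_L² = 5*sqrt(2)*sqrt(π)/2.
Ratio ||u||_L² / ||u'||_L² = 1/5.
Sharp Poincaré constant on H^1_0(0, π) is C_P = L/π = 1, achieved by sin(x).
This is the k = 5 harmonic; the ratio L/(kπ) is strictly less than C_P = L/π, consistent with the sharp inequality ||u||_L² ≤ C_P ||u'||_L².


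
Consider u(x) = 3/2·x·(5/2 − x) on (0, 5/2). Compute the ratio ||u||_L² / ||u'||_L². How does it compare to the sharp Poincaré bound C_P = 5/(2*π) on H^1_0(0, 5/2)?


||u||_L² / ||u'||_L² = sqrt(10)/4 < C_P = 5/(2*π).

u(x) = 3/2·x·(5/2 − x), so u'(x) = 15/4 - 3*x.
u(x) = 3/2·x·(5/2 − x) vanishes at x = 0 and x = 5/2, so u ∈ H^1_0(0, 5/2). Differentiate via the product rule and integrate the resulting polynomials term by term.
  ∫_0^5/2 u² dx = ∫_0^5/2 (9*x^4/4 - 45*x^3/4 + 225*x^2/16) dx. Term by term:
    ∫_0^5/2 9*x^4/4 dx = 5625/128;  ∫_0^5/2 -45*x^3/4 dx = -28125/256;  ∫_0^5/2 225*x^2/16 dx = 9375/128.
  Sum: 5625/128 − 28125/256 + 9375/128 = 1875/256.
  ∫_0^5/2 (u')² dx = ∫_0^5/2 (9*x^2 - 45*x/2 + 225/16) dx. Term by term:
    ∫_0^5/2 9*x^2 dx = 375/8;  ∫_0^5/2 -45*x/2 dx = -1125/16;  ∫_0^5/2 225/16 dx = 1125/32.
  Sum: 375/8 − 1125/16 + 1125/32 = 375/32.
∫_0^5/2 u² dx = 1875/256, so ||u||_L² = 25*sqrt(3)/16.
∫_0^5/2 (u')² dx = 375/32, so ||u'||_L² = 5*sqrt(30)/8.
Ratio ||u||_L² / ||u'||_L² = sqrt(10)/4.
Sharp Poincaré constant on H^1_0(0, 5/2) is C_P = L/π = 5/(2*π), achieved by sin(2*π/5·x).
A polynomial bump cannot attain the sharp Poincaré constant (only the first sine eigenfunction does), so the ratio is strictly less than C_P, consistent with ||u||_L² ≤ C_P ||u'||_L².


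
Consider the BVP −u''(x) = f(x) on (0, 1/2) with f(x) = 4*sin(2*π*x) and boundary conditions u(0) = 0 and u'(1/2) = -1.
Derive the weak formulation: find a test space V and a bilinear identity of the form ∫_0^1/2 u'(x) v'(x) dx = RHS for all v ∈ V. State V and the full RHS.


V = {v ∈ H^1(0, 1/2) : v(0) = 0} (test functions vanish at x = 0 where u is specified); weak form: ∫_0^1/2 u'v' dx = ∫_0^1/2 (4*sin(2*π*x)) v dx − v(1/2) for all v ∈ V.

Multiply both sides by a test function v and integrate from 0 to 1/2:
  ∫_0^1/2 −u''(x) v(x) dx = ∫_0^1/2 f(x) v(x) dx.
Integrate the LHS by parts once:
  ∫_0^1/2 −u'' v dx = −[u'(x) v(x)]_0^1/2 + ∫_0^1/2 u'(x) v'(x) dx.
Thus ∫_0^1/2 u'(x) v'(x) dx = ∫_0^1/2 f(x) v(x) dx + [u'(x) v(x)]_0^1/2.
Choose V so that boundary terms are either known or forced to vanish.
Mixed BC: u(0) = 0 (Dirichlet) and u'(1/2) = -1 (Neumann). Define V = {v ∈ H^1(0, 1/2) : v(0) = 0}. Then [u' v]_0^1/2 = u'(1/2)·v(1/2) − u'(0)·0 = − v(1/2).
Weak formulation: find u (satisfying any essential BC) such that ∫_0^1/2 u'(x) v'(x) dx = ∫_0^1/2 f v dx − v(1/2) for all v ∈ V (Dirichlet at 0 absorbed into V; Neumann datum at x = 1/2 contributes the boundary term).
Substituting f(x) = 4*sin(2*π*x), the right-hand side is ∫_0^1/2 (4*sin(2*π*x)) v dx − v(1/2).


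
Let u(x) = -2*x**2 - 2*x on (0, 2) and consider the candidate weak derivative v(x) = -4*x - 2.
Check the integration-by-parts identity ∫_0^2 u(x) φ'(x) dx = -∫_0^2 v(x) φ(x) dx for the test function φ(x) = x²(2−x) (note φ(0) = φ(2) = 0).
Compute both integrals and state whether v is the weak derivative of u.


LHS = 136/15, RHS = 136/15. Yes, v = u' weakly.

u(x) = -2*x**2 - 2*x, classical derivative u'(x) = -4*x - 2.
φ(x) = x²(2−x), so φ'(x) = x*(4 - 3*x).
Note φ(0) = φ(2) = 0, so the boundary term u·φ vanishes.
LHS = ∫_0^2 u(x) φ'(x) dx = ∫_0^2 (6*x^4 - 2*x^3 - 8*x^2) dx. Term by term:
  ∫_0^2 6*x^4 dx = 192/5;  ∫_0^2 -2*x^3 dx = -8;  ∫_0^2 -8*x^2 dx = -64/3.
Sum: 192/5 − 8 − 64/3 = 136/15.
So LHS = 136/15.
∫_0^2 v(x) φ(x) dx = ∫_0^2 (4*x^4 - 6*x^3 - 4*x^2) dx. Term by term:
  ∫_0^2 4*x^4 dx = 128/5;  ∫_0^2 -6*x^3 dx = -24;  ∫_0^2 -4*x^2 dx = -32/3.
Sum: 128/5 − 24 − 32/3 = -136/15.
So RHS = -∫_0^2 v(x) φ(x) dx = 136/15.
LHS = RHS, so the identity holds for this test φ.
Moreover u is smooth here and v(x) = u'(x) = -4*x - 2 pointwise, so the identity holds for every test function. Hence v is the weak derivative of u.


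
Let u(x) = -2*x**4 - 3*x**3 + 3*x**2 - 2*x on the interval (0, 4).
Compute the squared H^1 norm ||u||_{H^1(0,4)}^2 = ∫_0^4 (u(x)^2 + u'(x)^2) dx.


||u||_{H^1}^2 = 140523632/315

The H^1 norm (squared) on an interval (0, L) is
  ||u||_{H^1}^2 = ∫_0^L u(x)^2 dx + ∫_0^L u'(x)^2 dx.
Compute u'(x) = -8*x**3 - 9*x**2 + 6*x - 2.
Then u(x)^2 = 4*x**8 + 12*x**7 - 3*x**6 - 10*x**5 + 21*x**4 - 12*x**3 + 4*x**2 and u'(x)^2 = 64*x**6 + 144*x**5 - 15*x**4 - 76*x**3 + 72*x**2 - 24*x + 4.
Integrate each monomial from 0 to 4 using ∫_0^4 c·x^n dx = c·4^(n+1)/(n+1):
  ∫_0^4 u(x)^2 dx = ∫_0^4 (4*x^8 + 12*x^7 - 3*x^6 - 10*x^5 + 21*x^4 - 12*x^3 + 4*x^2) dx. Term by term:
    ∫_0^4 4*x^8 dx = 1048576/9;  ∫_0^4 12*x^7 dx = 98304;  ∫_0^4 -3*x^6 dx = -49152/7;
    ∫_0^4 -10*x^5 dx = -20480/3;  ∫_0^4 21*x^4 dx = 21504/5;  ∫_0^4 -12*x^3 dx = -768;
    ∫_0^4 4*x^2 dx = 256/3.
  Sum: 1048576/9 + 98304 − 49152/7 − 20480/3 + 21504/5 − 768 + 256/3 = 64443392/315.
  ∫_0^4 u'(x)^2 dx = ∫_0^4 (64*x^6 + 144*x^5 - 15*x^4 - 76*x^3 + 72*x^2 - 24*x + 4) dx. Term by term:
    ∫_0^4 64*x^6 dx = 1048576/7;  ∫_0^4 144*x^5 dx = 98304;  ∫_0^4 -15*x^4 dx = -3072;
    ∫_0^4 -76*x^3 dx = -4864;  ∫_0^4 72*x^2 dx = 1536;  ∫_0^4 -24*x dx = -192;
    ∫_0^4 4 dx = 16.
  Sum: 1048576/7 + 98304 − 3072 − 4864 + 1536 − 192 + 16 = 1690672/7.
Adding: ||u||_{H^1}^2 = 64443392/315 + 1690672/7 = 140523632/315.


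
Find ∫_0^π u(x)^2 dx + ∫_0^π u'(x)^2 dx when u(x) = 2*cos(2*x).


||u||_{H^1(0,π)}^2 = 10*π

u'(x) = -4*sin(2*x).
Expand u² and (u')² and integrate term by term on (0, π), using: for integers n ≥ 1, ∫_0^π sin²(nx) dx = ∫_0^π cos²(nx) dx = π/2; for n ≠ n', ∫_0^π sin(nx)sin(n'x) dx = ∫_0^π cos(nx)cos(n'x) dx = 0; and by product-to-sum, ∫_0^π sin(nx)cos(n'x) dx = ½∫_0^π [sin((n+n')x) + sin((n−n')x)] dx, which is 0 when n+n' is even and 2n/(n²−n'²) when n+n' is odd (it need not vanish on (0, π)).
  u² squared terms: (2)²·∫cos(2x)² dx = 4·π/2 = 2*π.
  So ∫_0^π u² dx = 2*π.
  (u')² squared terms: (-4)²·∫sin(2x)² dx = 16·π/2 = 8*π.
  So ∫_0^π (u')² dx = 8*π.
||u||_{H^1}^2 = (2*π) + (8*π) = 10*π.


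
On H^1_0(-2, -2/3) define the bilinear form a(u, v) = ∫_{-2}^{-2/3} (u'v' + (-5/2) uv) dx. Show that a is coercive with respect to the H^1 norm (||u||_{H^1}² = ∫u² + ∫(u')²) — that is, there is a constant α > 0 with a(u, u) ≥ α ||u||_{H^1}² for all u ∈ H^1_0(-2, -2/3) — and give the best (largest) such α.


α = (-40 + 9*π^2)/(16 + 9*π^2)

Coercivity of a(·,·) on H^1_0(-2, -2/3) means a(u, u) ≥ α ||u||_{H^1}² for every u ∈ H^1_0.
The interval has length L = 4/3, and Poincaré/coercivity depend only on L. Here a(u, u) = ∫(u')² + (-5/2)·∫u².
Here c = -5/2 < 0 with |c| < (π/L)² = 9*π^2/16, so coercivity still holds. The condition a(u,u) ≥ α||u||_{H^1}² reads (1−α)∫(u')² ≥ (α−c)∫u². Any admissible α is ≤ 1 (rapidly oscillating u have ∫u²/∫(u')² → 0), and α = 1 would force 0 ≥ (1−c)∫u², impossible since c < 1; so 1−α > 0. By the sharp Poincaré inequality on H^1_0 of an interval of length L, ∫(u')² ≥ (π/L)²∫u² with equality for the first sine mode sin(π(x−x₀)/L) (x₀ the left endpoint), so the inequality holds for all u iff (1−α)(π/L)² ≥ α − c, i.e. α ≤ ((π/L)² + c)/((π/L)² + 1) = (1 + c(L/π)²)/(1 + (L/π)²). (Direct route, valid since c ≤ 0: Poincaré gives c∫u² ≥ c(L/π)²∫(u')², so a(u,u) ≥ (1 + c(L/π)²)∫(u')², while ||u||_{H^1}² ≤ (1 + (L/π)²)∫(u')²; dividing yields the same α.) With (π/L)² = 9*π^2/16 and c = -5/2, the largest admissible constant is α = ((π/L)² + c)/((π/L)² + 1).
Simplifying, α = (-40 + 9*π^2)/(16 + 9*π^2).


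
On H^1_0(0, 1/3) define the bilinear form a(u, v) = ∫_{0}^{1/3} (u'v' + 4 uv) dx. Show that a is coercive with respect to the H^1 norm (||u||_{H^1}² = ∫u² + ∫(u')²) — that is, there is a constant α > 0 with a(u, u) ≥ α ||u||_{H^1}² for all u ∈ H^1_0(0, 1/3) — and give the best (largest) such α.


α = 1

Coercivity of a(·,·) on H^1_0(0, 1/3) means a(u, u) ≥ α ||u||_{H^1}² for every u ∈ H^1_0.
The interval has length L = 1/3, and Poincaré/coercivity depend only on L. Here a(u, u) = ∫(u')² + (4)·∫u².
Here c = 4 ≥ 1, so a(u,u) = ∫(u')² + c∫u² ≥ ∫(u')² + ∫u² = ||u||_{H^1}², i.e. α = 1 works. No larger α is possible: a(u,u) ≥ α||u||_{H^1}² means (1−α)∫(u')² ≥ (α−c)∫u², and for the modes u_n = sin(nπ(x−x₀)/L) (x₀ the left endpoint) one has ∫u_n²/∫(u_n')² = (L/(nπ))² → 0, so a(u_n,u_n)/||u_n||_{H^1}² → 1. Hence the optimal constant is α = 1.
Therefore α = 1.


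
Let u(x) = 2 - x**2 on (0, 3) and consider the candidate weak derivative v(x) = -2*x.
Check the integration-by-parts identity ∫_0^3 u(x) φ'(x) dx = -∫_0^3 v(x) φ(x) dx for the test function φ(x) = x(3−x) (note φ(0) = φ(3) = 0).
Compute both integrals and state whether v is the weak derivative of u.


LHS = 27/2, RHS = 27/2. Yes, v = u' weakly.

u(x) = 2 - x**2, classical derivative u'(x) = -2*x.
φ(x) = x(3−x), so φ'(x) = 3 - 2*x.
Note φ(0) = φ(3) = 0, so the boundary term u·φ vanishes.
LHS = ∫_0^3 u(x) φ'(x) dx = ∫_0^3 (2*x^3 - 3*x^2 - 4*x + 6) dx. Term by term:
  ∫_0^3 2*x^3 dx = 81/2;  ∫_0^3 -3*x^2 dx = -27;  ∫_0^3 -4*x dx = -18;
  ∫_0^3 6 dx = 18.
Sum: 81/2 − 27 − 18 + 18 = 27/2.
So LHS = 27/2.
∫_0^3 v(x) φ(x) dx = ∫_0^3 (2*x^3 - 6*x^2) dx. Term by term:
  ∫_0^3 2*x^3 dx = 81/2;  ∫_0^3 -6*x^2 dx = -54.
Sum: 81/2 − 54 = -27/2.
So RHS = -∫_0^3 v(x) φ(x) dx = 27/2.
LHS = RHS, so the identity holds for this test φ.
Moreover u is smooth here and v(x) = u'(x) = -2*x pointwise, so the identity holds for every test function. Hence v is the weak derivative of u.


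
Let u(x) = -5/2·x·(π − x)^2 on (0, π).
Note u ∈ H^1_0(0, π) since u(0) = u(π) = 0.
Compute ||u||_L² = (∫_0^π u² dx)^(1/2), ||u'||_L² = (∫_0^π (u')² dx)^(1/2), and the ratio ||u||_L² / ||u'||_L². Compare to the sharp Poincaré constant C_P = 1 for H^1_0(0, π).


||u||_L² / ||u'||_L² = sqrt(14)*π/14 < C_P = 1.

u(x) = -5/2·x·(π − x)^2, so u'(x) = 5*(π - 3*x)*(x - π)/2.
u(x) = -5/2·x·(π − x)^2 vanishes at x = 0 and x = π, so u ∈ H^1_0(0, π). Differentiate via the product rule and integrate the resulting polynomials term by term.
  ∫_0^π u² dx = ∫_0^π (25*x^6/4 - 25*π*x^5 + 75*π^2*x^4/2 - 25*π^3*x^3 + 25*π^4*x^2/4) dx. Term by term:
    ∫_0^π 25*x^6/4 dx = 25*π^7/28;  ∫_0^π -25*π*x^5 dx = -25*π^7/6;  ∫_0^π 75*π^2*x^4/2 dx = 15*π^7/2;
    ∫_0^π -25*π^3*x^3 dx = -25*π^7/4;  ∫_0^π 25*π^4*x^2/4 dx = 25*π^7/12.
  Sum: 25*π^7/28 − 25*π^7/6 + 15*π^7/2 − 25*π^7/4 + 25*π^7/12 = 5*π^7/84.
  ∫_0^π (u')² dx = ∫_0^π (225*x^4/4 - 150*π*x^3 + 275*π^2*x^2/2 - 50*π^3*x + 25*π^4/4) dx. Term by term:
    ∫_0^π 225*x^4/4 dx = 45*π^5/4;  ∫_0^π -150*π*x^3 dx = -75*π^5/2;  ∫_0^π 275*π^2*x^2/2 dx = 275*π^5/6;
    ∫_0^π -50*π^3*x dx = -25*π^5;  ∫_0^π 25*π^4/4 dx = 25*π^5/4.
  Sum: 45*π^5/4 − 75*π^5/2 + 275*π^5/6 − 25*π^5 + 25*π^5/4 = 5*π^5/6.
∫_0^π u² dx = 5*π^7/84, so ||u||_L² = sqrt(105)*π^(7/2)/42.
∫_0^π (u')² dx = 5*π^5/6, so ||u'||_L² = sqrt(30)*π^(5/2)/6.
Ratio ||u||_L² / ||u'||_L² = sqrt(14)*π/14.
Sharp Poincaré constant on H^1_0(0, π) is C_P = L/π = 1, achieved by sin(x).
A polynomial bump cannot attain the sharp Poincaré constant (only the first sine eigenfunction does), so the ratio is strictly less than C_P, consistent with ||u||_L² ≤ C_P ||u'||_L².


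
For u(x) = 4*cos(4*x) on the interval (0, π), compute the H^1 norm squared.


||u||_{H^1(0,π)}^2 = 136*π

u'(x) = -16*sin(4*x).
Expand u² and (u')² and integrate term by term on (0, π), using: for integers n ≥ 1, ∫_0^π sin²(nx) dx = ∫_0^π cos²(nx) dx = π/2; for n ≠ n', ∫_0^π sin(nx)sin(n'x) dx = ∫_0^π cos(nx)cos(n'x) dx = 0; and by product-to-sum, ∫_0^π sin(nx)cos(n'x) dx = ½∫_0^π [sin((n+n')x) + sin((n−n')x)] dx, which is 0 when n+n' is even and 2n/(n²−n'²) when n+n' is odd (it need not vanish on (0, π)).
  u² squared terms: (4)²·∫cos(4x)² dx = 16·π/2 = 8*π.
  So ∫_0^π u² dx = 8*π.
  (u')² squared terms: (-16)²·∫sin(4x)² dx = 256·π/2 = 128*π.
  So ∫_0^π (u')² dx = 128*π.
||u||_{H^1}^2 = (8*π) + (128*π) = 136*π.


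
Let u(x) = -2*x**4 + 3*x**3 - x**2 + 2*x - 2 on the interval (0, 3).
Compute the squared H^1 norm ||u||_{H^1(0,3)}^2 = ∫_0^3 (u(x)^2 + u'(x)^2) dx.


||u||_{H^1}^2 = 89619/10

The H^1 norm (squared) on an interval (0, L) is
  ||u||_{H^1}^2 = ∫_0^L u(x)^2 dx + ∫_0^L u'(x)^2 dx.
Compute u'(x) = -8*x**3 + 9*x**2 - 2*x + 2.
Then u(x)^2 = 4*x**8 - 12*x**7 + 13*x**6 - 14*x**5 + 21*x**4 - 16*x**3 + 8*x**2 - 8*x + 4 and u'(x)^2 = 64*x**6 - 144*x**5 + 113*x**4 - 68*x**3 + 40*x**2 - 8*x + 4.
Integrate each monomial from 0 to 3 using ∫_0^3 c·x^n dx = c·3^(n+1)/(n+1):
  ∫_0^3 u(x)^2 dx = ∫_0^3 (4*x^8 - 12*x^7 + 13*x^6 - 14*x^5 + 21*x^4 - 16*x^3 + 8*x^2 - 8*x + 4) dx. Term by term:
    ∫_0^3 4*x^8 dx = 8748;  ∫_0^3 -12*x^7 dx = -19683/2;  ∫_0^3 13*x^6 dx = 28431/7;
    ∫_0^3 -14*x^5 dx = -1701;  ∫_0^3 21*x^4 dx = 5103/5;  ∫_0^3 -16*x^3 dx = -324;
    ∫_0^3 8*x^2 dx = 72;  ∫_0^3 -8*x dx = -36;  ∫_0^3 4 dx = 12.
  Sum: 8748 − 19683/2 + 28431/7 − 1701 + 5103/5 − 324 + 72 − 36 + 12 = 140817/70.
  ∫_0^3 u'(x)^2 dx = ∫_0^3 (64*x^6 - 144*x^5 + 113*x^4 - 68*x^3 + 40*x^2 - 8*x + 4) dx. Term by term:
    ∫_0^3 64*x^6 dx = 139968/7;  ∫_0^3 -144*x^5 dx = -17496;  ∫_0^3 113*x^4 dx = 27459/5;
    ∫_0^3 -68*x^3 dx = -1377;  ∫_0^3 40*x^2 dx = 360;  ∫_0^3 -8*x dx = -36;
    ∫_0^3 4 dx = 12.
  Sum: 139968/7 − 17496 + 27459/5 − 1377 + 360 − 36 + 12 = 243258/35.
Adding: ||u||_{H^1}^2 = 140817/70 + 243258/35 = 89619/10.


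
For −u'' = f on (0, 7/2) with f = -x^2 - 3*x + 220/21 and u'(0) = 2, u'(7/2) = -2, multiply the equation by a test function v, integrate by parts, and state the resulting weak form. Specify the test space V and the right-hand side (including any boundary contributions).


V = H^1(0, 7/2) (v unrestricted at boundary; u is determined up to an additive constant); weak form: ∫_0^7/2 u'v' dx = ∫_0^7/2 (-x^2 - 3*x + 220/21) v dx − 2·v(7/2) − 2·v(0) for all v ∈ V.

Multiply both sides by a test function v and integrate from 0 to 7/2:
  ∫_0^7/2 −u''(x) v(x) dx = ∫_0^7/2 f(x) v(x) dx.
Integrate the LHS by parts once:
  ∫_0^7/2 −u'' v dx = −[u'(x) v(x)]_0^7/2 + ∫_0^7/2 u'(x) v'(x) dx.
Thus ∫_0^7/2 u'(x) v'(x) dx = ∫_0^7/2 f(x) v(x) dx + [u'(x) v(x)]_0^7/2.
Choose V so that boundary terms are either known or forced to vanish.
u has inhomogeneous Neumann u'(0) = 2, u'(7/2) = -2. [u' v]_0^7/2 = (-2)·v(7/2) − (2)·v(0) = − 2·v(7/2) − 2·v(0). Take V = H^1(0, 7/2); boundary term becomes part of RHS.
Weak formulation: find u (satisfying any essential BC) such that ∫_0^7/2 u'(x) v'(x) dx = ∫_0^7/2 f v dx − 2·v(7/2) − 2·v(0) for all v ∈ V (Neumann data are natural BCs: they enter the RHS as boundary terms).
Substituting f(x) = -x^2 - 3*x + 220/21, the right-hand side is ∫_0^7/2 (-x^2 - 3*x + 220/21) v dx − 2·v(7/2) − 2·v(0).
Compatibility check (pure Neumann): taking v ≡ 1 ∈ V gives 0 = ∫_0^7/2 f dx + (-2) − (2), i.e. ∫_0^7/2 f dx must equal u'(0) − u'(7/2) = 4. Indeed ∫_0^7/2 (-x^2 - 3*x + 220/21) dx = 4, so the data are compatible. The solution is then unique only up to an additive constant (fix it e.g. by requiring ∫_0^7/2 u dx = 0).


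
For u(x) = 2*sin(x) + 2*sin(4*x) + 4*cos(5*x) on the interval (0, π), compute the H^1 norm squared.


||u||_{H^1(0,π)}^2 = -3328/9 + 246*π

u'(x) = -20*sin(5*x) + 2*cos(x) + 8*cos(4*x).
Expand u² and (u')² and integrate term by term on (0, π), using: for integers n ≥ 1, ∫_0^π sin²(nx) dx = ∫_0^π cos²(nx) dx = π/2; for n ≠ n', ∫_0^π sin(nx)sin(n'x) dx = ∫_0^π cos(nx)cos(n'x) dx = 0; and by product-to-sum, ∫_0^π sin(nx)cos(n'x) dx = ½∫_0^π [sin((n+n')x) + sin((n−n')x)] dx, which is 0 when n+n' is even and 2n/(n²−n'²) when n+n' is odd (it need not vanish on (0, π)).
  u² squared terms: (2)²·∫sin(x)² dx = 4·π/2 = 2*π;  (2)²·∫sin(4x)² dx = 4·π/2 = 2*π;  (4)²·∫cos(5x)² dx = 16·π/2 = 8*π.
  u² cross terms: 2·(2)·(2)·∫sin(x)·sin(4x) dx = 8·(0) = 0;  2·(2)·(4)·∫sin(x)·cos(5x) dx = 16·(0) = 0;  2·(2)·(4)·∫sin(4x)·cos(5x) dx = 16·(-8/9) = -128/9.
  So ∫_0^π u² dx = 2*π + 2*π + 8*π + 0 + 0 − 128/9 = -128/9 + 12*π.
  (u')² squared terms: (-20)²·∫sin(5x)² dx = 400·π/2 = 200*π;  (2)²·∫cos(x)² dx = 4·π/2 = 2*π;  (8)²·∫cos(4x)² dx = 64·π/2 = 32*π.
  (u')² cross terms: 2·(-20)·(2)·∫sin(5x)·cos(x) dx = -80·(0) = 0;  2·(-20)·(8)·∫sin(5x)·cos(4x) dx = -320·(10/9) = -3200/9;  2·(2)·(8)·∫cos(x)·cos(4x) dx = 32·(0) = 0.
  So ∫_0^π (u')² dx = 200*π + 2*π + 32*π + 0 − 3200/9 + 0 = -3200/9 + 234*π.
||u||_{H^1}^2 = (-128/9 + 12*π) + (-3200/9 + 234*π) = -3328/9 + 246*π.


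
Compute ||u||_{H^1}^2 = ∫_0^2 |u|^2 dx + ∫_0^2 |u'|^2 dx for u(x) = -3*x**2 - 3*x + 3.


||u||_{H^1}^2 = 1368/5

The H^1 norm (squared) on an interval (0, L) is
  ||u||_{H^1}^2 = ∫_0^L u(x)^2 dx + ∫_0^L u'(x)^2 dx.
Compute u'(x) = -6*x - 3.
Then u(x)^2 = 9*x**4 + 18*x**3 - 9*x**2 - 18*x + 9 and u'(x)^2 = 36*x**2 + 36*x + 9.
Integrate each monomial from 0 to 2 using ∫_0^2 c·x^n dx = c·2^(n+1)/(n+1):
  ∫_0^2 u(x)^2 dx = ∫_0^2 (9*x^4 + 18*x^3 - 9*x^2 - 18*x + 9) dx. Term by term:
    ∫_0^2 9*x^4 dx = 288/5;  ∫_0^2 18*x^3 dx = 72;  ∫_0^2 -9*x^2 dx = -24;
    ∫_0^2 -18*x dx = -36;  ∫_0^2 9 dx = 18.
  Sum: 288/5 + 72 − 24 − 36 + 18 = 438/5.
  ∫_0^2 u'(x)^2 dx = ∫_0^2 (36*x^2 + 36*x + 9) dx. Term by term:
    ∫_0^2 36*x^2 dx = 96;  ∫_0^2 36*x dx = 72;  ∫_0^2 9 dx = 18.
  Sum: 96 + 72 + 18 = 186.
Adding: ||u||_{H^1}^2 = 438/5 + 186 = 1368/5.


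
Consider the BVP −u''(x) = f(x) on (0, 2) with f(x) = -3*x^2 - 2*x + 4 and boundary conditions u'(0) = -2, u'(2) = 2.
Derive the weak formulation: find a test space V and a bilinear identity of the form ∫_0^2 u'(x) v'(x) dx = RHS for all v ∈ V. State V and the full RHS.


V = H^1(0, 2) (v unrestricted at boundary; u is determined up to an additive constant); weak form: ∫_0^2 u'v' dx = ∫_0^2 (-3*x^2 - 2*x + 4) v dx + 2·v(2) + 2·v(0) for all v ∈ V.

Multiply both sides by a test function v and integrate from 0 to 2:
  ∫_0^2 −u''(x) v(x) dx = ∫_0^2 f(x) v(x) dx.
Integrate the LHS by parts once:
  ∫_0^2 −u'' v dx = −[u'(x) v(x)]_0^2 + ∫_0^2 u'(x) v'(x) dx.
Thus ∫_0^2 u'(x) v'(x) dx = ∫_0^2 f(x) v(x) dx + [u'(x) v(x)]_0^2.
Choose V so that boundary terms are either known or forced to vanish.
u has inhomogeneous Neumann u'(0) = -2, u'(2) = 2. [u' v]_0^2 = (2)·v(2) − (-2)·v(0) = 2·v(2) + 2·v(0). Take V = H^1(0, 2); boundary term becomes part of RHS.
Weak formulation: find u (satisfying any essential BC) such that ∫_0^2 u'(x) v'(x) dx = ∫_0^2 f v dx + 2·v(2) + 2·v(0) for all v ∈ V (Neumann data are natural BCs: they enter the RHS as boundary terms).
Substituting f(x) = -3*x^2 - 2*x + 4, the right-hand side is ∫_0^2 (-3*x^2 - 2*x + 4) v dx + 2·v(2) + 2·v(0).
Compatibility check (pure Neumann): taking v ≡ 1 ∈ V gives 0 = ∫_0^2 f dx + (2) − (-2), i.e. ∫_0^2 f dx must equal u'(0) − u'(2) = -4. Indeed ∫_0^2 (-3*x^2 - 2*x + 4) dx = -4, so the data are compatible. The solution is then unique only up to an additive constant (fix it e.g. by requiring ∫_0^2 u dx = 0).
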